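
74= 74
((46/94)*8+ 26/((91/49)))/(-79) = -842/3713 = -0.23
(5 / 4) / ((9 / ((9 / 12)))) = 5 / 48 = 0.10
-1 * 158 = -158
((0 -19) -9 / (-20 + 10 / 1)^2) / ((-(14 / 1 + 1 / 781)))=1490929 / 1093500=1.36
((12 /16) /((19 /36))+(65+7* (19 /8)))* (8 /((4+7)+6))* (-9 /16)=-113607 /5168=-21.98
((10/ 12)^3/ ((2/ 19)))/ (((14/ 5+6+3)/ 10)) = 59375/ 12744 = 4.66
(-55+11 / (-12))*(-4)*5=3355 / 3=1118.33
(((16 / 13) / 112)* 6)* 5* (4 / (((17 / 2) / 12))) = 2880 / 1547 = 1.86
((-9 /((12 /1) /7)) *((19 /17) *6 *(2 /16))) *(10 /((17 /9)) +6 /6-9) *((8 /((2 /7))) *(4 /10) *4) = 770868 /1445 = 533.47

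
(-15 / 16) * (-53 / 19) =795 / 304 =2.62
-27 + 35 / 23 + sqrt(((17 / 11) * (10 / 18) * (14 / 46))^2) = -57419 / 2277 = -25.22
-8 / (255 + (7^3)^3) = -4 / 20176931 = -0.00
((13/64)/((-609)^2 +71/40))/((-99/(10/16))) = -0.00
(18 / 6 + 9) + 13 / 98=1189 / 98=12.13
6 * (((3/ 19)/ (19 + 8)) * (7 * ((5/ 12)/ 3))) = 35/ 1026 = 0.03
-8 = -8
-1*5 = -5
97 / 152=0.64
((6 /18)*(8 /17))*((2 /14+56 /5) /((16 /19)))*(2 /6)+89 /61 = 1413313 /653310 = 2.16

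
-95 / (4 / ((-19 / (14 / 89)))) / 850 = 32129 / 9520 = 3.37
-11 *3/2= -33/2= -16.50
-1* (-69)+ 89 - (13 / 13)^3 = 157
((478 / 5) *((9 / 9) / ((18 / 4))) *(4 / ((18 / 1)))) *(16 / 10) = 15296 / 2025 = 7.55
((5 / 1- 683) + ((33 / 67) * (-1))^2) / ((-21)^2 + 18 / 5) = -5070755 / 3326349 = -1.52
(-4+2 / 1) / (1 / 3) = -6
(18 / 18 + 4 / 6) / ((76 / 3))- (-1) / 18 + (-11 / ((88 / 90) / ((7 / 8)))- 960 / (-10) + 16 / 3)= 501295 / 5472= 91.61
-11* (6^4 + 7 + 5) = -14388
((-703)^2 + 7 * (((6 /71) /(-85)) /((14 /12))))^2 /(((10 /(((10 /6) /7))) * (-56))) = -8895612131864535841 /85662721200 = -103844613.00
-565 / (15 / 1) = -113 / 3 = -37.67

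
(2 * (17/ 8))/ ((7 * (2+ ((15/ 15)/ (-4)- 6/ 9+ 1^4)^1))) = 51/ 175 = 0.29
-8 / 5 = -1.60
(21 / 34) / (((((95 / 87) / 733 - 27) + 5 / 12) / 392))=-349975248 / 38423417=-9.11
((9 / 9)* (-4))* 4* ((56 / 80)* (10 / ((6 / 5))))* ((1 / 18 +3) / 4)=-71.30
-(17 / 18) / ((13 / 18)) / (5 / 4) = -68 / 65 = -1.05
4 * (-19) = -76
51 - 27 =24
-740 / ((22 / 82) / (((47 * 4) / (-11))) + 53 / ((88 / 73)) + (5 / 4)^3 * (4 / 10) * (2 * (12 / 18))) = -94114680 / 5722157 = -16.45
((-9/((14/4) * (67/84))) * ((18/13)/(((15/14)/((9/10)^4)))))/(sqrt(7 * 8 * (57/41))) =-177147 * sqrt(32718)/103431250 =-0.31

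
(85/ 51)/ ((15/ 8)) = 8/ 9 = 0.89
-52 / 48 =-13 / 12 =-1.08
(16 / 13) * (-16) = -256 / 13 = -19.69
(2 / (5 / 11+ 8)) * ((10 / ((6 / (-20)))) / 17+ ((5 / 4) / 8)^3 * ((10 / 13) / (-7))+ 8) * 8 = 5050967647 / 441971712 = 11.43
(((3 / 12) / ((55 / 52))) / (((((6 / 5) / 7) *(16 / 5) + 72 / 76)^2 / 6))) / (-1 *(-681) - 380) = 4106375 / 1950389958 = 0.00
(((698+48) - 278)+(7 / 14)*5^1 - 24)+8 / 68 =15185 / 34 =446.62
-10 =-10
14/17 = 0.82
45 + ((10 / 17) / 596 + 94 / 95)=22133829 / 481270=45.99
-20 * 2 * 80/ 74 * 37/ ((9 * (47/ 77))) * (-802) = 98806400/ 423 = 233584.87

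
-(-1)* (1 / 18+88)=1585 / 18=88.06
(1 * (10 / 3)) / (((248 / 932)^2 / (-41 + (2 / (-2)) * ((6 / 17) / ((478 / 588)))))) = -45696951415 / 23427258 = -1950.59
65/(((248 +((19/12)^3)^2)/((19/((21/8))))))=756449280/424076107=1.78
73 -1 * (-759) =832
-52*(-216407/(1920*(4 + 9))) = 216407/480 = 450.85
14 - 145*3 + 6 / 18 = -1262 / 3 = -420.67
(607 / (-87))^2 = 368449 / 7569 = 48.68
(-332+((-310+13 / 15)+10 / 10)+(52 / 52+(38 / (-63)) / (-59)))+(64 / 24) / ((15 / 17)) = -636.10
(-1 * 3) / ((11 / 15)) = -45 / 11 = -4.09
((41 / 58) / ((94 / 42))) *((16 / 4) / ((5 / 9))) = 15498 / 6815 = 2.27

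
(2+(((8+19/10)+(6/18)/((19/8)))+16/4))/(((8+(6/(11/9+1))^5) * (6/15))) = 228575000/863487699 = 0.26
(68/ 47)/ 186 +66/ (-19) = -3.47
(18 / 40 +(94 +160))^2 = 25897921 / 400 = 64744.80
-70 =-70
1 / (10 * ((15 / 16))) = 0.11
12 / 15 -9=-41 / 5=-8.20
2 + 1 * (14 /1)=16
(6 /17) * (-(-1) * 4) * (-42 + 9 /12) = -990 /17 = -58.24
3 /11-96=-1053 /11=-95.73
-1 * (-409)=409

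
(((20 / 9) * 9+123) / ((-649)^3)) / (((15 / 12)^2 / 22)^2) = -13312 / 128361875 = -0.00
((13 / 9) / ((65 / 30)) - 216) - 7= -667 / 3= -222.33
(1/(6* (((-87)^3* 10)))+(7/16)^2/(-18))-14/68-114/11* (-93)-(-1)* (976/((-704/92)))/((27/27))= 790671458675029/945715668480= 836.06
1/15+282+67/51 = 72262/255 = 283.38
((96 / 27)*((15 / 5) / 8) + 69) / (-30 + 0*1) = -211 / 90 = -2.34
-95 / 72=-1.32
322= 322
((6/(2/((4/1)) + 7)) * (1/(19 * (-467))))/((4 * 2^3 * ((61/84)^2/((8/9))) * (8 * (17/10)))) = -196/561279361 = -0.00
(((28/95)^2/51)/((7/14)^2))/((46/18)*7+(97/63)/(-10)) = 131712/342843505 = 0.00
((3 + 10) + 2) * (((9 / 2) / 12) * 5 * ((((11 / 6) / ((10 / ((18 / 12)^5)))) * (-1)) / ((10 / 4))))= -8019 / 512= -15.66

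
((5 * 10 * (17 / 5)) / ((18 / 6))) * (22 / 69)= 3740 / 207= 18.07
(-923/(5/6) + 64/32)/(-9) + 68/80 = 4453/36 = 123.69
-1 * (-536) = 536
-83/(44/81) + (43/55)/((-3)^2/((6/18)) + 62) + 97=-1092303/19580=-55.79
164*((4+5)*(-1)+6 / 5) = -6396 / 5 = -1279.20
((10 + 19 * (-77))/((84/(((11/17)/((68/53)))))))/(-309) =847099/30005136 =0.03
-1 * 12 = -12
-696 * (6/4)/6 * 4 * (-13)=9048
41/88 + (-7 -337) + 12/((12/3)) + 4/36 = -269615/792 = -340.42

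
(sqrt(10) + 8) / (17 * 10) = sqrt(10) / 170 + 4 / 85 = 0.07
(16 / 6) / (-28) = -2 / 21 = -0.10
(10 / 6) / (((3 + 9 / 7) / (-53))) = -371 / 18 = -20.61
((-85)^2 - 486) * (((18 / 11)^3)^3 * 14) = 18714405609059328 / 2357947691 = 7936734.85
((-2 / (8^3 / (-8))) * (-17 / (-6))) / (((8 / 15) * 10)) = 0.02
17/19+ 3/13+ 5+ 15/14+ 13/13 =8.20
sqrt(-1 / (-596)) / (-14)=-sqrt(149) / 4172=-0.00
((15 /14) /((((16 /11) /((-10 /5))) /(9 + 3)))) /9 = -55 /28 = -1.96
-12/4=-3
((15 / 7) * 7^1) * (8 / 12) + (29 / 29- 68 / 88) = 225 / 22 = 10.23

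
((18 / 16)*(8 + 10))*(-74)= -2997 / 2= -1498.50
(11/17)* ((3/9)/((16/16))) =0.22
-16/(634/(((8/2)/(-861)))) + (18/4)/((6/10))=4094119/545874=7.50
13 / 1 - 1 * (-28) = 41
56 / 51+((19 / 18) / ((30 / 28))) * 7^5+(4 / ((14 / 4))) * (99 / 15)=53228641 / 3213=16566.65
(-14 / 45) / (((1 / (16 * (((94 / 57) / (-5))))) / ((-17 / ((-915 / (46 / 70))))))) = 1176128 / 58674375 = 0.02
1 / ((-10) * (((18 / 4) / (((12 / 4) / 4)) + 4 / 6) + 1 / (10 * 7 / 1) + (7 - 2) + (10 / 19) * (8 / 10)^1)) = -399 / 48287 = -0.01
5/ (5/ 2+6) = 0.59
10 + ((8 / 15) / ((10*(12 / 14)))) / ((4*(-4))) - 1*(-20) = 53993 / 1800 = 30.00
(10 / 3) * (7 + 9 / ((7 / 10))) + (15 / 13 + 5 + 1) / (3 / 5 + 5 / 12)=1219450 / 16653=73.23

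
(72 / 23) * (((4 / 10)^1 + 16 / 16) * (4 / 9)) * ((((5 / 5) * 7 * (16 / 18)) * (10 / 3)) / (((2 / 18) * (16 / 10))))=15680 / 69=227.25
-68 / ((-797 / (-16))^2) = -17408 / 635209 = -0.03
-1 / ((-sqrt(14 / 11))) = sqrt(154) / 14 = 0.89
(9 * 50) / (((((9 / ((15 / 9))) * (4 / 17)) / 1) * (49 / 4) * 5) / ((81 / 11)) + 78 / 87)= 665550 / 16957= 39.25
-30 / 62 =-15 / 31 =-0.48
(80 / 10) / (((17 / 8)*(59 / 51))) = 192 / 59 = 3.25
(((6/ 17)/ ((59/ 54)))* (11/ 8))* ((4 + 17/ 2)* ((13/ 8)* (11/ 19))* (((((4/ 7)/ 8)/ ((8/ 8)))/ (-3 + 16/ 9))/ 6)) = -868725/ 17075072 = -0.05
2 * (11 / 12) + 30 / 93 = 401 / 186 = 2.16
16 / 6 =2.67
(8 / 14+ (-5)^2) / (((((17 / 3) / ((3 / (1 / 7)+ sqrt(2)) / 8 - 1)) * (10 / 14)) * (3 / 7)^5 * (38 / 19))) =3008453 * sqrt(2) / 110160+ 39109889 / 110160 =393.65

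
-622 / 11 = -56.55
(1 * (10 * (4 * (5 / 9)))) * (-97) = -2155.56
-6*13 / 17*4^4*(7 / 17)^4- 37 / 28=-1394943413 / 39755996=-35.09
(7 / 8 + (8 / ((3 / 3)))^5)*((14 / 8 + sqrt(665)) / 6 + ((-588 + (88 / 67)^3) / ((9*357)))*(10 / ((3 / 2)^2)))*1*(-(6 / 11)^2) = 9458437740026291 / 1870856540784 -786453*sqrt(665) / 484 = -36846.66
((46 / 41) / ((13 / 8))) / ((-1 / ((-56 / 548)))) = 5152 / 73021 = 0.07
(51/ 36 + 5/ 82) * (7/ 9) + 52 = 235345/ 4428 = 53.15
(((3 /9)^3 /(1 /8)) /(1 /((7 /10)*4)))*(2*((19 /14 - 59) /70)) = -2152 /1575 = -1.37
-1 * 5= -5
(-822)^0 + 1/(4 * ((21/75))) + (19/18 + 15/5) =1499/252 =5.95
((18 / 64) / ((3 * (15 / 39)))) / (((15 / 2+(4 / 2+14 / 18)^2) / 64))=12636 / 12325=1.03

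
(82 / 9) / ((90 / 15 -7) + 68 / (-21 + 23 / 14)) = -22222 / 11007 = -2.02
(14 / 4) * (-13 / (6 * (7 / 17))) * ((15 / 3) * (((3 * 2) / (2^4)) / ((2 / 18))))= -310.78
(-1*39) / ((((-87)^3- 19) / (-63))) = -2457 / 658522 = -0.00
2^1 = 2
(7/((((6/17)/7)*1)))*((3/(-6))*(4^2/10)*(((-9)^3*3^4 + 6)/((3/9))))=98365638/5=19673127.60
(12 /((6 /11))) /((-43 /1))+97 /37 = 2.11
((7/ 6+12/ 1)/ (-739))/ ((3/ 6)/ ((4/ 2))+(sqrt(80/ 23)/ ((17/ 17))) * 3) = 3634/ 25488849 - 2528 * sqrt(115)/ 8496283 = -0.00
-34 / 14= -17 / 7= -2.43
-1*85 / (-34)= 5 / 2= 2.50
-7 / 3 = -2.33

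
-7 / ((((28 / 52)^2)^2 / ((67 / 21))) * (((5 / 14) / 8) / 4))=-122469568 / 5145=-23803.61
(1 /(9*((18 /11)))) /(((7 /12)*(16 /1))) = 11 /1512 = 0.01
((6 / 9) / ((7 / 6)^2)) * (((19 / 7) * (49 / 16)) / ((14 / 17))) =969 / 196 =4.94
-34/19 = -1.79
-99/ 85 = -1.16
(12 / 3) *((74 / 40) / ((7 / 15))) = 111 / 7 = 15.86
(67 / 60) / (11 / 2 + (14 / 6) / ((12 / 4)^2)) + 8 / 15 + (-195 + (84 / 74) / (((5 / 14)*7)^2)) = -335011037 / 1726050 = -194.09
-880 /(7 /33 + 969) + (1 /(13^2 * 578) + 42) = 8023894525 /195266318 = 41.09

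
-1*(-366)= 366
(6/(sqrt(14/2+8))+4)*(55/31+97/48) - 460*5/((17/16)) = -13593601/6324+5647*sqrt(15)/3720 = -2143.65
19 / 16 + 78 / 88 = 365 / 176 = 2.07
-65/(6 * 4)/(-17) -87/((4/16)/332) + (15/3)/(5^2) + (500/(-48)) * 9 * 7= -237031457/2040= -116191.89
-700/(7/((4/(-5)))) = 80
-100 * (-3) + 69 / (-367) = 110031 / 367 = 299.81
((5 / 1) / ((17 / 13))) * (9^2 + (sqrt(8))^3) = 1040 * sqrt(2) / 17 + 5265 / 17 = 396.22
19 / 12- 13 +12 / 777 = -35435 / 3108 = -11.40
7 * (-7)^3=-2401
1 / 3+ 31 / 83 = 176 / 249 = 0.71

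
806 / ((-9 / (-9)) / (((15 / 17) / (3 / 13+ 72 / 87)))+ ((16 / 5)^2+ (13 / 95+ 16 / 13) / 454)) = 65527840300 / 930274347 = 70.44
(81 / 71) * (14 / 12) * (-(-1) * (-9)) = -11.98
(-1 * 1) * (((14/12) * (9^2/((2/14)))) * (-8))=5292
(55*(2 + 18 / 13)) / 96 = 605 / 312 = 1.94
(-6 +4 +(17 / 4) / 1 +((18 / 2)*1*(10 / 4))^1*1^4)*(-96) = -2376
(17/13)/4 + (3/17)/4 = 82/221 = 0.37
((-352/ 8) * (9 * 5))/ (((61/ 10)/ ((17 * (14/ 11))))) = -428400/ 61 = -7022.95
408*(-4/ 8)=-204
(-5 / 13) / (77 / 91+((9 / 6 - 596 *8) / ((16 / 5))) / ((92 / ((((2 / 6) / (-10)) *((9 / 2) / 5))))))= -294400 / 1019467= -0.29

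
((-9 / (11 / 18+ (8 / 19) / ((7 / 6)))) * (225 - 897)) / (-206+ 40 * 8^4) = 0.04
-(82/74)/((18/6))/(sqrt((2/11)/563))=-41 * sqrt(12386)/222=-20.55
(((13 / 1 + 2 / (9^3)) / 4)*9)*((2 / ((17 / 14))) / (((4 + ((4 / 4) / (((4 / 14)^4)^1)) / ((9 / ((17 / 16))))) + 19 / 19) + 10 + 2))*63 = 118904576 / 1359745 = 87.45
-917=-917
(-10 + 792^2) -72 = 627182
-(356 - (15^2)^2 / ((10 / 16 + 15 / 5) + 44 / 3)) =2411.65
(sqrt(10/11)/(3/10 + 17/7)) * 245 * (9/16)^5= 506345175 * sqrt(110)/1101529088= 4.82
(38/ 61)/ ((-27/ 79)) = -3002/ 1647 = -1.82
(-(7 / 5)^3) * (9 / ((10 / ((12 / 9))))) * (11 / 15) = -2.41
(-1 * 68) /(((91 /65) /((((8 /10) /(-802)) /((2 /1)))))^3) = 68 /22117051943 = 0.00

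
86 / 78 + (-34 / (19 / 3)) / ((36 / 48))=-4487 / 741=-6.06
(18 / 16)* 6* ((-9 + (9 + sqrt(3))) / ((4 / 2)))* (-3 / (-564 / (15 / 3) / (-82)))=-5535* sqrt(3) / 752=-12.75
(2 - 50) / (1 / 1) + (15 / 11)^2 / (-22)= -128001 / 2662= -48.08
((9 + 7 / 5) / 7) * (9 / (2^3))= 117 / 70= 1.67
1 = 1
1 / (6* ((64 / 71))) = 0.18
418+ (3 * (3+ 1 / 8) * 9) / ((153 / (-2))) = 28349 / 68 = 416.90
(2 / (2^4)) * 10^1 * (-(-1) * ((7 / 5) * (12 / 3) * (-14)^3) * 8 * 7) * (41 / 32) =-1378174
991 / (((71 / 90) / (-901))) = -80360190 / 71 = -1131833.66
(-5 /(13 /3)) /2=-15 /26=-0.58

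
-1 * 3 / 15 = -1 / 5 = -0.20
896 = 896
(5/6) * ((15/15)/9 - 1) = -20/27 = -0.74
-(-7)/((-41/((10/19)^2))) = -0.05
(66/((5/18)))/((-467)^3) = -1188/509237815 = -0.00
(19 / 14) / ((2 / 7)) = 19 / 4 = 4.75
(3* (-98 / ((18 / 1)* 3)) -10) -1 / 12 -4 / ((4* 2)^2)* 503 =-6763 / 144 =-46.97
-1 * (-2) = 2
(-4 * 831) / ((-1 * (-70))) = -1662 / 35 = -47.49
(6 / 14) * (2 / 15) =2 / 35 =0.06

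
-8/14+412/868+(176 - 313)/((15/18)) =-25497/155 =-164.50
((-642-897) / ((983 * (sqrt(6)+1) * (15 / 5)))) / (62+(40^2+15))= 171 / 2747485-171 * sqrt(6) / 2747485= -0.00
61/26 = 2.35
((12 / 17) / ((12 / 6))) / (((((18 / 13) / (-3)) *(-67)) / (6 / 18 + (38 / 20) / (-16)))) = 1339 / 546720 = 0.00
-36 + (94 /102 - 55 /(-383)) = -682382 /19533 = -34.93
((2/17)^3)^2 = 64/24137569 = 0.00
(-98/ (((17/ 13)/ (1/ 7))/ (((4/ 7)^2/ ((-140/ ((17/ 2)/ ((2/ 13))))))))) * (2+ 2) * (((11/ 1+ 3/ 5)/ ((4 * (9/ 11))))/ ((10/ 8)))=15.65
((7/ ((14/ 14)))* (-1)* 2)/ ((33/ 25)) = -350/ 33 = -10.61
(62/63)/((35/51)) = 1054/735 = 1.43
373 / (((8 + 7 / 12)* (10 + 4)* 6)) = 373 / 721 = 0.52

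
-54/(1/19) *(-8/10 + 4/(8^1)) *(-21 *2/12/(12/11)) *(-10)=9875.25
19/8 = 2.38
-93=-93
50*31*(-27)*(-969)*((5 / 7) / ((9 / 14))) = 45058500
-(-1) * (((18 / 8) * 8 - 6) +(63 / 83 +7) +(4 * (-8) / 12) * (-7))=9568 / 249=38.43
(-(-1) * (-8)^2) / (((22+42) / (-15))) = -15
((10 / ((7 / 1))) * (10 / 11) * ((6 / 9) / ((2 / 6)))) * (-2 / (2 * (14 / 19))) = -1900 / 539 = -3.53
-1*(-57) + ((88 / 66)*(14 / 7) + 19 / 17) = 3100 / 51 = 60.78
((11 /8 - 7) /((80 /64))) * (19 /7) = -171 /14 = -12.21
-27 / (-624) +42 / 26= 345 / 208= 1.66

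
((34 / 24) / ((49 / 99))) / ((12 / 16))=187 / 49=3.82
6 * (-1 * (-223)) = 1338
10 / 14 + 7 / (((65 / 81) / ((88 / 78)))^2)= 72725981 / 4998175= 14.55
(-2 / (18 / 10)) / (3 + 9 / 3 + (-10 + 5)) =-10 / 9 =-1.11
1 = 1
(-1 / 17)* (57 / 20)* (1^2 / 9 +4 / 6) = -133 / 1020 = -0.13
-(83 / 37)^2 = -6889 / 1369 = -5.03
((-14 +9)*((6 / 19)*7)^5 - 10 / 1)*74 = -50188069100 / 2476099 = -20269.01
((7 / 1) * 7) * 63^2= 194481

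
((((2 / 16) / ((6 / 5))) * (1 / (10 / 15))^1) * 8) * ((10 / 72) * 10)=125 / 72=1.74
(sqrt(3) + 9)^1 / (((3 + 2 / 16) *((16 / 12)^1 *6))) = sqrt(3) / 25 + 9 / 25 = 0.43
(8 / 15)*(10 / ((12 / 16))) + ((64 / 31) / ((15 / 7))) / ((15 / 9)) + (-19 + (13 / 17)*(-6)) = -15.90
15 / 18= 0.83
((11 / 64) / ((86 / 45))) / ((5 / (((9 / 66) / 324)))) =1 / 132096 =0.00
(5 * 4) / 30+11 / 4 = 41 / 12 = 3.42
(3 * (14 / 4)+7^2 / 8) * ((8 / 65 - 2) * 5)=-8113 / 52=-156.02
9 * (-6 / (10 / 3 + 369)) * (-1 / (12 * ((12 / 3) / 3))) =81 / 8936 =0.01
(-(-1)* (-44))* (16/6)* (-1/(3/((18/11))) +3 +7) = -3328/3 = -1109.33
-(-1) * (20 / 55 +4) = 48 / 11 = 4.36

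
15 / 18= 5 / 6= 0.83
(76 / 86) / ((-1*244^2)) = -19 / 1280024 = -0.00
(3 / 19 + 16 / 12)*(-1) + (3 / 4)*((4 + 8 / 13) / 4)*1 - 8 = -25567 / 2964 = -8.63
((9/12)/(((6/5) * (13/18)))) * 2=45/26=1.73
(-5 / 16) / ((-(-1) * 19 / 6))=-0.10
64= 64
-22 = -22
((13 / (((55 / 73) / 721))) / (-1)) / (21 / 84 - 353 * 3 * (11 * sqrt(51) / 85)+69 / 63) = 552049641780 / 31597227859373+5112767093616 * sqrt(51) / 2872475259943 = 12.73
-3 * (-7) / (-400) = -21 / 400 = -0.05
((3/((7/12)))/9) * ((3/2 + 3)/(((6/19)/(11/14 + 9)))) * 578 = 2256801/49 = 46057.16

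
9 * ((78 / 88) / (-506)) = -351 / 22264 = -0.02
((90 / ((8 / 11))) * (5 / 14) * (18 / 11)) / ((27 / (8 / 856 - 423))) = -848625 / 749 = -1133.01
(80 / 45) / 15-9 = -1199 / 135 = -8.88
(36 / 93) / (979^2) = 12 / 29711671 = 0.00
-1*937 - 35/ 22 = -20649/ 22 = -938.59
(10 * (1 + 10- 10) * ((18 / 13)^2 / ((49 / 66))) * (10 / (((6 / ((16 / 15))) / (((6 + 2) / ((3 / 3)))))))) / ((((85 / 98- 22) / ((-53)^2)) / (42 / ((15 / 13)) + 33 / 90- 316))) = 4770955892736 / 349999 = 13631341.50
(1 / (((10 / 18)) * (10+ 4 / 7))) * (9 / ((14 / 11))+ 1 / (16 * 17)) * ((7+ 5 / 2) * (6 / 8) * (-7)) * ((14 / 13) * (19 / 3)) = -2144596671 / 5233280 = -409.80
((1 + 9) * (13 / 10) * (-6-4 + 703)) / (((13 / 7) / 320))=1552320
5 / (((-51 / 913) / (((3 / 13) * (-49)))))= 223685 / 221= 1012.15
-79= -79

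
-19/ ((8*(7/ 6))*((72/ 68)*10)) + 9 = 14797/ 1680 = 8.81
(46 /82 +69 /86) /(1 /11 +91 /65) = 264385 /289132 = 0.91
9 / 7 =1.29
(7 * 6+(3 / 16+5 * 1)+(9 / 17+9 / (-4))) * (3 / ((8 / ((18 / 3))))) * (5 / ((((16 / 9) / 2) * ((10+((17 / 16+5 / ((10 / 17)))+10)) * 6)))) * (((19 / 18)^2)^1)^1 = 22322435 / 6175488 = 3.61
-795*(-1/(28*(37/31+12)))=24645/11452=2.15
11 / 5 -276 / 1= -1369 / 5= -273.80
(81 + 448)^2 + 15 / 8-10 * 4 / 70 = 15671169 / 56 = 279842.30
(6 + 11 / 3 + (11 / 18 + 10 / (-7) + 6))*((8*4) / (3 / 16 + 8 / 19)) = 9100544 / 11655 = 780.83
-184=-184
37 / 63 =0.59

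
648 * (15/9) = 1080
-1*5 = -5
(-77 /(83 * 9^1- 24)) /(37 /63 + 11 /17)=-0.09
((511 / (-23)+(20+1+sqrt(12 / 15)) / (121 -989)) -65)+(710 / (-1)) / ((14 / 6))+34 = -7137675 / 19964 -sqrt(5) / 2170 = -357.53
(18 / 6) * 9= 27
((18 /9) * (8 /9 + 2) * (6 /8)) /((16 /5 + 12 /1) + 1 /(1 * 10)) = 130 /459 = 0.28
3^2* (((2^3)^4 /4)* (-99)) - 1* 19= -912403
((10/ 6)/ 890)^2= 1/ 285156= 0.00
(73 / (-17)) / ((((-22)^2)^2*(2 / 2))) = -73 / 3982352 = -0.00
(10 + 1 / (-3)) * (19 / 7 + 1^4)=754 / 21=35.90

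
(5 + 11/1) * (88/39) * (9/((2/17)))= 2761.85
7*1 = 7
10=10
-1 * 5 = -5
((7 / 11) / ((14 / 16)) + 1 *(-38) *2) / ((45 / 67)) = -6164 / 55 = -112.07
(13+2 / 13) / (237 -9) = 3 / 52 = 0.06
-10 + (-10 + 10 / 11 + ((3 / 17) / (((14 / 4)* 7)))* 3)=-174732 / 9163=-19.07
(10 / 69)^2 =100 / 4761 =0.02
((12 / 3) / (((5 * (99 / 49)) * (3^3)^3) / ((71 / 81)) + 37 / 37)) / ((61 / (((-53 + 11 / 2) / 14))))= -47215 / 48140795204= -0.00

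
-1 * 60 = -60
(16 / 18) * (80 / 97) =640 / 873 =0.73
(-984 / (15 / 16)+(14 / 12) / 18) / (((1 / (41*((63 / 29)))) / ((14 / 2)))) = -1138598741 / 1740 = -654367.09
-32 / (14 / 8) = -128 / 7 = -18.29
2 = 2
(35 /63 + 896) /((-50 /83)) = -669727 /450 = -1488.28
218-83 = 135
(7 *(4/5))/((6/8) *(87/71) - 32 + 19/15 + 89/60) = -3976/20115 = -0.20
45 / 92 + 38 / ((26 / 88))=154409 / 1196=129.10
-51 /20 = -2.55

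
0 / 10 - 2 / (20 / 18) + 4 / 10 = -7 / 5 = -1.40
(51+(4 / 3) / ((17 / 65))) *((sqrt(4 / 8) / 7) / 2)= 2861 *sqrt(2) / 1428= 2.83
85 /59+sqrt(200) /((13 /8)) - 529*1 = -31126 /59+80*sqrt(2) /13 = -518.86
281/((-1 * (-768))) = 281/768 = 0.37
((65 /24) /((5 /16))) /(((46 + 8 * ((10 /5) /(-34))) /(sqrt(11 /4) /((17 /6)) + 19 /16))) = 13 * sqrt(11) /387 + 4199 /18576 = 0.34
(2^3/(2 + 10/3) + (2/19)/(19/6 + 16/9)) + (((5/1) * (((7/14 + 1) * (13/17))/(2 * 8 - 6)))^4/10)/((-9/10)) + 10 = 416127988061/36155906816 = 11.51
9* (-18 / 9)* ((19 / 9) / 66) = -19 / 33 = -0.58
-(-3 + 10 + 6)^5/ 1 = -371293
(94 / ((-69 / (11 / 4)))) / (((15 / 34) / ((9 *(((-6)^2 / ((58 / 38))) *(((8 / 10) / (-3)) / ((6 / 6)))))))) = 8015568 / 16675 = 480.69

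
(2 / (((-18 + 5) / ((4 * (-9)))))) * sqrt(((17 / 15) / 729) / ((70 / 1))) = 4 * sqrt(714) / 4095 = 0.03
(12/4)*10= 30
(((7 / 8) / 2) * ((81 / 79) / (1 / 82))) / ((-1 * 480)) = -7749 / 101120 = -0.08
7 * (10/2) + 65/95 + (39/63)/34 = 484339/13566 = 35.70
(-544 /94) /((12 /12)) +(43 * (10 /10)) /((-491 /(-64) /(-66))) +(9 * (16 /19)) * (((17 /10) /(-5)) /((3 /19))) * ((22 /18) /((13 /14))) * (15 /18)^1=-5313762104 /13500045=-393.61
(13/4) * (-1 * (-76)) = 247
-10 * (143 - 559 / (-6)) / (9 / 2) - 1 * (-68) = -12334 / 27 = -456.81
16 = 16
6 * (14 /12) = 7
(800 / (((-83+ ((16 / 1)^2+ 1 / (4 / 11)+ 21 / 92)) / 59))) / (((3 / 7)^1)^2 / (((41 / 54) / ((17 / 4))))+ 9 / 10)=545242600 / 3919599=139.11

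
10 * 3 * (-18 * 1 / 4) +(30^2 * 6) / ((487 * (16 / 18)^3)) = -3715605 / 31168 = -119.21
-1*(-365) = 365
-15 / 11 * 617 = -9255 / 11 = -841.36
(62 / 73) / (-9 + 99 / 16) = -992 / 3285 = -0.30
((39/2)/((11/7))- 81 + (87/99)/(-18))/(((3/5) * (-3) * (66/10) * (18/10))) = 2548250/793881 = 3.21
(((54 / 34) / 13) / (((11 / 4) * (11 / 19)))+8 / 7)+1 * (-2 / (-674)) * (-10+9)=1.22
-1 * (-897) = 897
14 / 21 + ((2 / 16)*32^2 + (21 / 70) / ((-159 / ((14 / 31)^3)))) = 3047317274 / 23683845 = 128.67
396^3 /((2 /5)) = 155247840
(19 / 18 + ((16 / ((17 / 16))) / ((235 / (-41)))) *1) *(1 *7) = -791161 / 71910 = -11.00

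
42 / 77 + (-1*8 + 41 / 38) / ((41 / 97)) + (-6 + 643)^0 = -254135 / 17138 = -14.83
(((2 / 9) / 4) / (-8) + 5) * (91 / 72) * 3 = 18.93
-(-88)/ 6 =44/ 3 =14.67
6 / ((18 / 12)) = 4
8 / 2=4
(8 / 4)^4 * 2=32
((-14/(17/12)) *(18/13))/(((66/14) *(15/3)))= -7056/12155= -0.58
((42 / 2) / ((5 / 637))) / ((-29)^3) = -13377 / 121945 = -0.11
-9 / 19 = -0.47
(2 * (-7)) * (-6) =84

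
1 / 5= 0.20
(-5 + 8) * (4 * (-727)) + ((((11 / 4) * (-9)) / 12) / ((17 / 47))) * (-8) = -295065 / 34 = -8678.38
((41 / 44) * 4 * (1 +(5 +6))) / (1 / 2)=984 / 11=89.45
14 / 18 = 7 / 9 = 0.78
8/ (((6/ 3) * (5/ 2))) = 8/ 5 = 1.60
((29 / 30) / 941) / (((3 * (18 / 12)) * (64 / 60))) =29 / 135504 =0.00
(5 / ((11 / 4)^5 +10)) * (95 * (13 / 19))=332800 / 171291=1.94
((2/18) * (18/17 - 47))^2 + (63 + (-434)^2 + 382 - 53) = 4419011893/23409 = 188774.06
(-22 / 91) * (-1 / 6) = 11 / 273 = 0.04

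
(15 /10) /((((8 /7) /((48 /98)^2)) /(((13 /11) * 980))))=28080 /77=364.68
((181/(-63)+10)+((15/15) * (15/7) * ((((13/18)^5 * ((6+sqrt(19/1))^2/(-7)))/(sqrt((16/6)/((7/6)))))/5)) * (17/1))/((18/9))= -347158955 * sqrt(7)/246903552-6311981 * sqrt(133)/20575296+449/126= -3.69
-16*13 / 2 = -104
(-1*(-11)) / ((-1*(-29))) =11 / 29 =0.38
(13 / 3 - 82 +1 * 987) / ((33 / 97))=24056 / 9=2672.89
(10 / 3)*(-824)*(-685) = 5644400 / 3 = 1881466.67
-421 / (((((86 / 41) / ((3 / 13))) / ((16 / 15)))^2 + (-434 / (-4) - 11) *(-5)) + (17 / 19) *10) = 860564416 / 829779045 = 1.04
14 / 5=2.80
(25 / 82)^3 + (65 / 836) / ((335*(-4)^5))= 112023104027 / 3953052725248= 0.03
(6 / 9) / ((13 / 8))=16 / 39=0.41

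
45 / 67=0.67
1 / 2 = 0.50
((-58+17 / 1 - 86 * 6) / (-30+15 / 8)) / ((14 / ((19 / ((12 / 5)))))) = 10583 / 945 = 11.20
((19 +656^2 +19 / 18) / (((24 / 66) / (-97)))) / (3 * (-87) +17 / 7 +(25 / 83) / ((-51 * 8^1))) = 81637537566431 / 183882045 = 443966.88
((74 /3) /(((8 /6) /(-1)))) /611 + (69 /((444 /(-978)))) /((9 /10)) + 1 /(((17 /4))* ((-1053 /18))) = -1168463171 /6917742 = -168.91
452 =452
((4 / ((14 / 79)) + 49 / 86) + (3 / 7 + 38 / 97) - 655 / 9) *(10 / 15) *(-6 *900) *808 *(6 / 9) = 1184536726400 / 12513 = 94664487.05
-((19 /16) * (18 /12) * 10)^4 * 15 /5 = -19792501875 /65536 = -302009.61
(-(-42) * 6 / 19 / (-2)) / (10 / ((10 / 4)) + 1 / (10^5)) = -1800000 / 1085717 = -1.66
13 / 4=3.25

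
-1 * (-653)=653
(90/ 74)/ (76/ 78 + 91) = 1755/ 132719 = 0.01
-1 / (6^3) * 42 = -7 / 36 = -0.19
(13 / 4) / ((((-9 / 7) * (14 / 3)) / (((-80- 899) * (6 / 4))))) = 12727 / 16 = 795.44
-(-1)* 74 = 74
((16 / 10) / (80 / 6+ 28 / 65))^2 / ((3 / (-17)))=-34476 / 450241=-0.08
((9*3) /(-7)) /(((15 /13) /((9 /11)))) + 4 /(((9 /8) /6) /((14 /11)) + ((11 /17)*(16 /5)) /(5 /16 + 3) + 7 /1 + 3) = -2.36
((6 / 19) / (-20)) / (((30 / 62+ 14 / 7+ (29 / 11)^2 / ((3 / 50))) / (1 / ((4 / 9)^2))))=-2734479 / 4047763040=-0.00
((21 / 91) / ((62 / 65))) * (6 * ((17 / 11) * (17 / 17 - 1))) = 0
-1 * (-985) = 985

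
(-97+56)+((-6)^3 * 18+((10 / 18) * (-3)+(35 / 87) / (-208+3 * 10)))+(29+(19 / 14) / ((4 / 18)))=-281524459 / 72268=-3895.56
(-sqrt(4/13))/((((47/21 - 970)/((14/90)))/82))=8036 * sqrt(13)/3962985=0.01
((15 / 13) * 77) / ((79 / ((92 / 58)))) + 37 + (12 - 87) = -1078624 / 29783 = -36.22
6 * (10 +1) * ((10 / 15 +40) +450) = 32384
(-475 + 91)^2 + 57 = 147513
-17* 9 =-153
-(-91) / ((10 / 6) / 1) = 273 / 5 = 54.60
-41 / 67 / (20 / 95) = -779 / 268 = -2.91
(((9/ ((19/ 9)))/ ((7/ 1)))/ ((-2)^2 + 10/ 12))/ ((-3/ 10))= -1620/ 3857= -0.42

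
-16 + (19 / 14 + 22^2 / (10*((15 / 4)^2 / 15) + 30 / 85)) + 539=1519097 / 2646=574.11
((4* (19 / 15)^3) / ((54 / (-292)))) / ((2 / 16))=-32045248 / 91125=-351.66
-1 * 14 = -14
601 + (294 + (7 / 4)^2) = 14369 / 16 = 898.06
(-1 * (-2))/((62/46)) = 46/31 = 1.48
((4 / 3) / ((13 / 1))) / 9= 4 / 351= 0.01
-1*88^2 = -7744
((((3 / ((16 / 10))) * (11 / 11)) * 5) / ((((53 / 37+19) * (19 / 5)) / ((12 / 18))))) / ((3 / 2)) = 4625 / 86184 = 0.05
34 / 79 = 0.43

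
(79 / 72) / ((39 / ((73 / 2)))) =5767 / 5616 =1.03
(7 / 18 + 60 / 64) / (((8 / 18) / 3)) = 8.95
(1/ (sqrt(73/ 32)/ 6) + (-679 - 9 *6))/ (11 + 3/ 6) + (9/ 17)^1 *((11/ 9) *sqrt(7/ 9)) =-1466/ 23 + 48 *sqrt(146)/ 1679 + 11 *sqrt(7)/ 51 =-62.82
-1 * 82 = -82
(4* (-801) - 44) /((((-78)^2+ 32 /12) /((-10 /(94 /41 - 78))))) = -24969 /354244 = -0.07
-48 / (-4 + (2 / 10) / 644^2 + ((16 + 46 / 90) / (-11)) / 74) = 11.94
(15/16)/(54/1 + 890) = 15/15104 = 0.00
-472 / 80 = -59 / 10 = -5.90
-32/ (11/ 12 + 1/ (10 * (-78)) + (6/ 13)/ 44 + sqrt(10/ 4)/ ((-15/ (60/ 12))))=-272638080/ 5332267-49077600 * sqrt(10)/ 5332267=-80.24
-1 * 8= -8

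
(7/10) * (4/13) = 14/65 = 0.22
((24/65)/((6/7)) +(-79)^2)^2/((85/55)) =1810454912739/71825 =25206472.85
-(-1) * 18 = 18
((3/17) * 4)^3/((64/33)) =891/4913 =0.18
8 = 8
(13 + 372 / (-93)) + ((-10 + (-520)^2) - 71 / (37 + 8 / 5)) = 52186652 / 193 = 270397.16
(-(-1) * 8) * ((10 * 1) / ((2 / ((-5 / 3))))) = -200 / 3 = -66.67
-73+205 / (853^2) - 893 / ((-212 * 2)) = -21871112011 / 308506216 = -70.89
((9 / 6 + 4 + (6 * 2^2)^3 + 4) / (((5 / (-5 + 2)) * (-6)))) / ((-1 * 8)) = -27667 / 160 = -172.92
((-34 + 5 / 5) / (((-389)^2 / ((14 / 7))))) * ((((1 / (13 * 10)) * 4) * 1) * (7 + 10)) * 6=-13464 / 9835865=-0.00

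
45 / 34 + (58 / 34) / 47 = 2173 / 1598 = 1.36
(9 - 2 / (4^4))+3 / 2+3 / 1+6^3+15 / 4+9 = 31007 / 128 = 242.24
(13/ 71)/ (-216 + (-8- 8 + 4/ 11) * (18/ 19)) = -2717/ 3425040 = -0.00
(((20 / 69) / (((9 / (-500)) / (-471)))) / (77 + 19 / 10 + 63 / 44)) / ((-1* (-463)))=345400000 / 1693797993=0.20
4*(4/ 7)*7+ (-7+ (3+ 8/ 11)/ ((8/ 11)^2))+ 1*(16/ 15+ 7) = 23149/ 960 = 24.11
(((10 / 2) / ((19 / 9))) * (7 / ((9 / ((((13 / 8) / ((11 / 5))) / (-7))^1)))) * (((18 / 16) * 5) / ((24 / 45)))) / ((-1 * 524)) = 219375 / 56072192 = 0.00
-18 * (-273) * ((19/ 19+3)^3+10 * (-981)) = -47891844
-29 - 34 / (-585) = -16931 / 585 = -28.94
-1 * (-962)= 962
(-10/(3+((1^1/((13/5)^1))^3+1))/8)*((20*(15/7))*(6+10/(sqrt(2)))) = -1373125*sqrt(2)/20797 - 1647750/20797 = -172.60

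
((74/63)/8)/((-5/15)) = -37/84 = -0.44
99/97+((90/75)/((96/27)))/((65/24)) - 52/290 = 1766143/1828450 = 0.97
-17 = -17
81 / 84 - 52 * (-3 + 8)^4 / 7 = -129973 / 28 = -4641.89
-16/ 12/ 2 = -0.67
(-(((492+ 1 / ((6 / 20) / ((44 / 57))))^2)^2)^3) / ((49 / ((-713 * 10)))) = 954572114375236811888089670497706262966851728196327039911854080 / 30630169827238556149503852609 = 31164440803275025958236570000000000.00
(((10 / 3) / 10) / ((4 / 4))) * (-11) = -11 / 3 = -3.67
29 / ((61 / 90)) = 2610 / 61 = 42.79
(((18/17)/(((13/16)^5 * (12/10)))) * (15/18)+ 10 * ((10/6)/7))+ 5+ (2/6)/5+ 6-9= 4323951127/662758005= 6.52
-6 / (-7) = 6 / 7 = 0.86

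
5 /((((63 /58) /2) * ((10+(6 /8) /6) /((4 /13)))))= 18560 /66339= 0.28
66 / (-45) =-22 / 15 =-1.47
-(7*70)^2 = -240100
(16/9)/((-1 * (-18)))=8/81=0.10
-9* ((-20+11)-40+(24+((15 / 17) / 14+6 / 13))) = 220.28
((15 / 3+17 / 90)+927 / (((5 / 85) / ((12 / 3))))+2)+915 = 5756237 / 90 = 63958.19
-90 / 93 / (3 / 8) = -80 / 31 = -2.58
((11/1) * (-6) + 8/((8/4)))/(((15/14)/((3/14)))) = -12.40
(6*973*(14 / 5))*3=245196 / 5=49039.20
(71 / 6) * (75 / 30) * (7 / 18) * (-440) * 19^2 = -49339675 / 27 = -1827395.37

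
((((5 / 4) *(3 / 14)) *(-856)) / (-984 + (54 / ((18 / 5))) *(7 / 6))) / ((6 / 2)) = 1070 / 13531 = 0.08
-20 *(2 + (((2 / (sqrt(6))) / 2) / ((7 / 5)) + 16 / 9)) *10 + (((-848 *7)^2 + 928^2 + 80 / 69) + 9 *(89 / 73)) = 545454764207 / 15111-500 *sqrt(6) / 21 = 36096478.26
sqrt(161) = 12.69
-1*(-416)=416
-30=-30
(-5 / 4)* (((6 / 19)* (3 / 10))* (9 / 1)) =-81 / 76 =-1.07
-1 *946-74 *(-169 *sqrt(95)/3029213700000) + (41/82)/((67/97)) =-126667/134 + 6253 *sqrt(95)/1514606850000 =-945.28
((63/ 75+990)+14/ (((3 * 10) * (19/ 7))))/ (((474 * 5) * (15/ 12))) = 2824384/ 8443125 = 0.33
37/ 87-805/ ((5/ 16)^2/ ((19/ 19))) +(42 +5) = -3565162/ 435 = -8195.77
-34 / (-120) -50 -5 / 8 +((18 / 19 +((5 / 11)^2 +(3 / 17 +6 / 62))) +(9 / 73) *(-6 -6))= -50.39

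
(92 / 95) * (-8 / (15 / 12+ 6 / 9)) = -4.04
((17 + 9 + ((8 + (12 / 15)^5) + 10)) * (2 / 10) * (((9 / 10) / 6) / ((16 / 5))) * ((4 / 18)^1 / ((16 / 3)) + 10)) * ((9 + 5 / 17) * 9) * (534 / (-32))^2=423032952474009 / 4352000000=97204.26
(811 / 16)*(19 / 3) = 15409 / 48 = 321.02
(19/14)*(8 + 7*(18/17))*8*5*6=597360/119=5019.83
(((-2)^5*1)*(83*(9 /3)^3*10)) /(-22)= 358560 /11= 32596.36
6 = 6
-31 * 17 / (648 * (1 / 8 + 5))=-527 / 3321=-0.16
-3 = -3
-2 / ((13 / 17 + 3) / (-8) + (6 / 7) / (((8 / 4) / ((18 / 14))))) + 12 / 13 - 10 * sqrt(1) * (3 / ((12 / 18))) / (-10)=-33869 / 1742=-19.44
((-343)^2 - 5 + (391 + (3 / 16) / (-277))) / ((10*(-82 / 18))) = -4708180053 / 1817120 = -2591.01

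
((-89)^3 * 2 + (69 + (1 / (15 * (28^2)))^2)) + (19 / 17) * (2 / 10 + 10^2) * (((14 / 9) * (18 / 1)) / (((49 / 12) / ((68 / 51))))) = -3312278251511023 / 2351059200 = -1408845.11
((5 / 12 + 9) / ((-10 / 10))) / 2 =-113 / 24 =-4.71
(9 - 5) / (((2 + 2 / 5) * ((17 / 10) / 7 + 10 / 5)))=350 / 471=0.74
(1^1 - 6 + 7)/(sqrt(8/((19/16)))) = sqrt(38)/8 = 0.77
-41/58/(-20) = 41/1160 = 0.04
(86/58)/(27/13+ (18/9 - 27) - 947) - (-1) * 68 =24864389/365661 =68.00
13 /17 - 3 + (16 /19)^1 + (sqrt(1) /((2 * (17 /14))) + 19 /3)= 5.35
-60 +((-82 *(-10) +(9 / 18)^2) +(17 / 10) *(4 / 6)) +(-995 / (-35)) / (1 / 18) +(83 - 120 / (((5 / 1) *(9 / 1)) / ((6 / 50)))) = 2847133 / 2100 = 1355.78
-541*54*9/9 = -29214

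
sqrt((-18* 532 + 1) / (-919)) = 5* sqrt(351977) / 919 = 3.23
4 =4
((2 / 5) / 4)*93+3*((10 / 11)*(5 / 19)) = 20937 / 2090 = 10.02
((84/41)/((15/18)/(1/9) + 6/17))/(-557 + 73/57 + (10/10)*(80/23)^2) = -7176414/14953423199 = -0.00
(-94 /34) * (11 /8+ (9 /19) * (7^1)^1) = -12.97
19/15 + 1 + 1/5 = 2.47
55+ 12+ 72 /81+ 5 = 656 /9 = 72.89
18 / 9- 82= -80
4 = 4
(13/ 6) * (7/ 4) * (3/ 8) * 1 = 91/ 64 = 1.42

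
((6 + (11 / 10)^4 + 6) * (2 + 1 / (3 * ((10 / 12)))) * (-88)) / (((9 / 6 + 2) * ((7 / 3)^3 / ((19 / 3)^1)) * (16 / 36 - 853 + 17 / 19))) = 259844473746 / 546355053125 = 0.48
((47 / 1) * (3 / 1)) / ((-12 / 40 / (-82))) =38540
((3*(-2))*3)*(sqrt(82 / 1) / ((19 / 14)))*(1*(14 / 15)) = -1176*sqrt(82) / 95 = -112.10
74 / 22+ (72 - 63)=136 / 11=12.36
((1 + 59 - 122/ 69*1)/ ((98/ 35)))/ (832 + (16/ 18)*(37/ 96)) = 51660/ 2067539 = 0.02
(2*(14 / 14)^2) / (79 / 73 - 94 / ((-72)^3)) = 27247104 / 14746727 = 1.85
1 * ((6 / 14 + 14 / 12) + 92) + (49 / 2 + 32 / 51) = 14128 / 119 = 118.72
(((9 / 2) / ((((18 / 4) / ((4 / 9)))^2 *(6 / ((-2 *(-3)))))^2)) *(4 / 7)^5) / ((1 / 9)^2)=2097152 / 992436543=0.00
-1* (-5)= 5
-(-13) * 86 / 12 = 93.17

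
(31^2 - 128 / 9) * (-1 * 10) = -85210 / 9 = -9467.78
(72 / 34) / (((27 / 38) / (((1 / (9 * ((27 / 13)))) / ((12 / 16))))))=7904 / 37179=0.21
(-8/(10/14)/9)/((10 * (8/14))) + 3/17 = -0.04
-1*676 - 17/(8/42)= -3061/4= -765.25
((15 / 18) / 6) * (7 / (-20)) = -0.05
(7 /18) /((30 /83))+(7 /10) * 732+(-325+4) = 103937 /540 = 192.48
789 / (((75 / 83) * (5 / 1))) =174.63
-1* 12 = -12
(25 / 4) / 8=25 / 32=0.78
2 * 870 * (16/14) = 13920/7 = 1988.57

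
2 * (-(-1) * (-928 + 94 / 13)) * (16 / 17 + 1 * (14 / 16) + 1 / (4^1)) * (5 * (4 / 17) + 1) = -62226045 / 7514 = -8281.35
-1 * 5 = -5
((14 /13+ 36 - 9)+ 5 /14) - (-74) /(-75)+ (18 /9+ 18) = 647657 /13650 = 47.45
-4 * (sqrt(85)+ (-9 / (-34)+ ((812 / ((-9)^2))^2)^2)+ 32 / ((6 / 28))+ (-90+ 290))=-41831.80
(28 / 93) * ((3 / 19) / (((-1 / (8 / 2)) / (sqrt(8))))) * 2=-448 * sqrt(2) / 589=-1.08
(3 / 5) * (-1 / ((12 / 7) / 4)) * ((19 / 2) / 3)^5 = -17332693 / 38880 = -445.80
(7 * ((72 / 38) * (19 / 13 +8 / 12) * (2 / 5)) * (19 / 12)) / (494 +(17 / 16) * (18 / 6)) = 18592 / 517075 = 0.04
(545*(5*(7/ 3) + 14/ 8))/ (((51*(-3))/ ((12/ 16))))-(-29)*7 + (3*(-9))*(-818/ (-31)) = -41381359/ 75888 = -545.30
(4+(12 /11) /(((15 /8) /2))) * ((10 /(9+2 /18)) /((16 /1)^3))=639 /461824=0.00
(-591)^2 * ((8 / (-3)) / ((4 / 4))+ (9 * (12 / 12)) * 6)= 17929758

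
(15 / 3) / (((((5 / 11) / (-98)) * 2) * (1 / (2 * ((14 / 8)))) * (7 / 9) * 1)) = -4851 / 2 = -2425.50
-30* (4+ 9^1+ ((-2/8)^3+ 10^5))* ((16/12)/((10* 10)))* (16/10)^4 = -819306368/3125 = -262178.04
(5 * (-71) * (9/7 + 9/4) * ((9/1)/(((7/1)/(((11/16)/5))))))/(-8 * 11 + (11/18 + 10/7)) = 6262839/2426144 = 2.58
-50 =-50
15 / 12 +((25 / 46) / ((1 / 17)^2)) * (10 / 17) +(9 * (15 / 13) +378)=576503 / 1196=482.03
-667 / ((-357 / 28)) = 2668 / 51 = 52.31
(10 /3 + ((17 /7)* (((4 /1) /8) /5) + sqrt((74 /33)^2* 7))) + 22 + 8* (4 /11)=74* sqrt(7) /33 + 65801 /2310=34.42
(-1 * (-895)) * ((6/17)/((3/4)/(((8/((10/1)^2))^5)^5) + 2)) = 720749199360/4529709940470638684928417210373949627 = 0.00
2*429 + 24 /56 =6009 /7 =858.43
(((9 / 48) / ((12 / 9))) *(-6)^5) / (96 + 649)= -1.47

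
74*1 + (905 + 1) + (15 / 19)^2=354005 / 361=980.62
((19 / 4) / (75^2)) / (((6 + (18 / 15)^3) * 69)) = 19 / 11997720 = 0.00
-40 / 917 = -0.04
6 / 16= 3 / 8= 0.38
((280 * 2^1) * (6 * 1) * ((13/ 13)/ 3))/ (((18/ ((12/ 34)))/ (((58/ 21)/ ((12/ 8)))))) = 18560/ 459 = 40.44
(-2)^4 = 16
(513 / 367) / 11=513 / 4037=0.13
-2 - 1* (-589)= 587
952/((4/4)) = 952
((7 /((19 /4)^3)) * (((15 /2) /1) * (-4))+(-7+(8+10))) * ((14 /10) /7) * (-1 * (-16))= 992144 /34295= 28.93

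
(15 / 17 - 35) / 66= -290 / 561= -0.52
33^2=1089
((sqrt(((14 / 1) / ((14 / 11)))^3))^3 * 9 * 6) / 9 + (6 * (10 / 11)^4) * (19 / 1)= 1140000 / 14641 + 87846 * sqrt(11)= 291430.08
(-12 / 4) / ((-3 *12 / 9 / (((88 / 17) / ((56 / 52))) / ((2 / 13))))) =5577 / 238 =23.43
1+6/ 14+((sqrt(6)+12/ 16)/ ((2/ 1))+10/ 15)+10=sqrt(6)/ 2+2095/ 168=13.69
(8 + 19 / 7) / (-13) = -75 / 91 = -0.82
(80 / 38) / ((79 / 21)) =840 / 1501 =0.56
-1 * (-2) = 2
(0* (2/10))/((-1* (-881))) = 0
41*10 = 410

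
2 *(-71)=-142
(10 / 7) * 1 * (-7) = -10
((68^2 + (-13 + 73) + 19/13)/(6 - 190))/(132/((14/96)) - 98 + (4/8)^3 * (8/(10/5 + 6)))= -426377/13516893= -0.03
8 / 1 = 8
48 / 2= 24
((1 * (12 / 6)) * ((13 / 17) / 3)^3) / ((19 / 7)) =0.01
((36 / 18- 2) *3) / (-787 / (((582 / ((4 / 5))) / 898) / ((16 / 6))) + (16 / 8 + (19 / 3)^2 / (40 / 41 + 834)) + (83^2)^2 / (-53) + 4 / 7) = 0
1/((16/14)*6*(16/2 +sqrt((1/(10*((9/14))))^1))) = 105/5746- 7*sqrt(35)/45968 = 0.02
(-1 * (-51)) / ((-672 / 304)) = -323 / 14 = -23.07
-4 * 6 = -24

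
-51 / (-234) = 17 / 78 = 0.22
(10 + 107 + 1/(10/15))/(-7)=-237/14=-16.93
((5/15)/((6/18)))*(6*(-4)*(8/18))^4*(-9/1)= -1048576/9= -116508.44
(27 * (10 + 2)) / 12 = 27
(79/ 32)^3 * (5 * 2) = 2465195/ 16384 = 150.46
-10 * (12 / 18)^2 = -4.44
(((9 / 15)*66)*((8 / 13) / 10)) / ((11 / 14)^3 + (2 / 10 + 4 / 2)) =197568 / 217685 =0.91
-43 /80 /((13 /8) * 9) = -43 /1170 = -0.04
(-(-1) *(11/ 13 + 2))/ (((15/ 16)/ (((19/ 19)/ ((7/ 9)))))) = 1776/ 455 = 3.90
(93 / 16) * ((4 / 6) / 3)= 31 / 24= 1.29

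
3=3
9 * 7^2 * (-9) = -3969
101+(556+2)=659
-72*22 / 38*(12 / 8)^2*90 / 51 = -165.51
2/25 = 0.08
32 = 32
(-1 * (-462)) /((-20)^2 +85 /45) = 4158 /3617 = 1.15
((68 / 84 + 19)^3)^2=5182746699759616 / 85766121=60428834.13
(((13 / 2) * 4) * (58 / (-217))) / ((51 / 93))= -12.67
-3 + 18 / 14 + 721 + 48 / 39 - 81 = 58196 / 91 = 639.52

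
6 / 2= 3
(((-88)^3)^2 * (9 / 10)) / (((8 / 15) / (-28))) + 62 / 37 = -811894444720066 / 37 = -21943093100542.32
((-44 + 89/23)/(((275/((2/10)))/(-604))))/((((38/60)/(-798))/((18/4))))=-632195928/6325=-99951.93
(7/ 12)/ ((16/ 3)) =7/ 64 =0.11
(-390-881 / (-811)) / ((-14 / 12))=333.35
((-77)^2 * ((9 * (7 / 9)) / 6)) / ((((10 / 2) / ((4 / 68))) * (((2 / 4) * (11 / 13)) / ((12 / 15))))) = 153.88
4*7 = 28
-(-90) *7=630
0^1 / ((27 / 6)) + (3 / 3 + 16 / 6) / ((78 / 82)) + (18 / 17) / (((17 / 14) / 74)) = 2312155 / 33813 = 68.38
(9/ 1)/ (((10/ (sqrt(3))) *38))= 9 *sqrt(3)/ 380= 0.04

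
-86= -86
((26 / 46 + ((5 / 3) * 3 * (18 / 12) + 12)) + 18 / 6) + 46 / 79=85935 / 3634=23.65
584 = 584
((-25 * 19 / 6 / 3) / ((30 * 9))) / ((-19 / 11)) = 55 / 972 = 0.06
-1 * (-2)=2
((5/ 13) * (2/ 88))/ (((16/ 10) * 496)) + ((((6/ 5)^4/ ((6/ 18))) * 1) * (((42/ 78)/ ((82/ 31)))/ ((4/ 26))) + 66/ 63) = 11332955114309/ 1221380160000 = 9.28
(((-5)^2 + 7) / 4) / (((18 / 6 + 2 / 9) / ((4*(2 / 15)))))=1.32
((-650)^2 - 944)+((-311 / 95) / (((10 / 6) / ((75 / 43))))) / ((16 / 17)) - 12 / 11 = 60615700075 / 143792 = 421551.27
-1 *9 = -9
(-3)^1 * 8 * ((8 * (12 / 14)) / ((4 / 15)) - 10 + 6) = -3648 / 7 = -521.14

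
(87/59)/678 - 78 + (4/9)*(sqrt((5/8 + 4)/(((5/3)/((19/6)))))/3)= -1040023/13334 + sqrt(3515)/135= -77.56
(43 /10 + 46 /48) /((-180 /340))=-10727 /1080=-9.93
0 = 0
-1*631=-631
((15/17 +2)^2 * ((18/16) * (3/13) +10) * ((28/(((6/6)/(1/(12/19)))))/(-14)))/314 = -48675473/56625504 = -0.86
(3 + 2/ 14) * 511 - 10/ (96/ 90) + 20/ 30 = 38335/ 24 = 1597.29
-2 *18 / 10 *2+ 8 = 4 / 5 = 0.80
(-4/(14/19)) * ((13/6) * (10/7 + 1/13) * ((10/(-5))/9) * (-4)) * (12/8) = -10412/441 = -23.61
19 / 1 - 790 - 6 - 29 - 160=-966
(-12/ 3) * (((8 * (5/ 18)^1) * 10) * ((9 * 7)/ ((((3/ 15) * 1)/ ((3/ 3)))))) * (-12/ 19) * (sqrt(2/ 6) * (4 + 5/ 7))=528000 * sqrt(3)/ 19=48132.78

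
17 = 17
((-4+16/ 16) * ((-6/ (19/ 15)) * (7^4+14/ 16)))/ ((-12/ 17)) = -48353.54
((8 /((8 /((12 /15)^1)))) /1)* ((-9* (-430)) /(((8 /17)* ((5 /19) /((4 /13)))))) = 500004 /65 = 7692.37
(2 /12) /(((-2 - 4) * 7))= -1 /252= -0.00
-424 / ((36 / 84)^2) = -20776 / 9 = -2308.44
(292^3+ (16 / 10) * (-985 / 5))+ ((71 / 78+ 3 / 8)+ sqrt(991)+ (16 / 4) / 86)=sqrt(991)+ 1670075608759 / 67080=24896805.61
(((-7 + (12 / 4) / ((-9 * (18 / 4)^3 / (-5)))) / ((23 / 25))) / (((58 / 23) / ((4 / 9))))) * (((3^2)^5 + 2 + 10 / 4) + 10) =-78996.98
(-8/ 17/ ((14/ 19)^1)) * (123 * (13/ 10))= -60762/ 595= -102.12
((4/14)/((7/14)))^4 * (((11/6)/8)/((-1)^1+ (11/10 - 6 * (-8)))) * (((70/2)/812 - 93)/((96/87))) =-593065/13858572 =-0.04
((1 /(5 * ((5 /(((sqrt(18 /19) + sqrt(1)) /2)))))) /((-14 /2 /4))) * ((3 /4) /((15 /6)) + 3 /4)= -3 /250 - 9 * sqrt(38) /4750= -0.02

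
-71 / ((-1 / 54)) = 3834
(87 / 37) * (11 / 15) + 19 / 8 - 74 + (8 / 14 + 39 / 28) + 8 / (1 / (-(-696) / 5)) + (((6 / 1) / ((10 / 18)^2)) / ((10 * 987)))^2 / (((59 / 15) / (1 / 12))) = 6176999053469889 / 5907252575000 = 1045.66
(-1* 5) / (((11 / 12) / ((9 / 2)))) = -270 / 11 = -24.55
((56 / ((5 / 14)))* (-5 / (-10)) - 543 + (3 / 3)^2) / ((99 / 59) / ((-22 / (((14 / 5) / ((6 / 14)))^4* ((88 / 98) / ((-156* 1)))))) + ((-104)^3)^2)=-3000216375 / 8188591110640696556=-0.00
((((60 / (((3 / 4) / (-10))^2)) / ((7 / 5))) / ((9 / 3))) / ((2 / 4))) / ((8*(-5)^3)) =-320 / 63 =-5.08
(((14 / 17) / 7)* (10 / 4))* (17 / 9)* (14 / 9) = 70 / 81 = 0.86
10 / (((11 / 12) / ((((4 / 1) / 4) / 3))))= 40 / 11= 3.64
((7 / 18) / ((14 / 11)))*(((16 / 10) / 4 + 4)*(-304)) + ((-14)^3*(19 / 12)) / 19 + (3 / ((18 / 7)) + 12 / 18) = -57199 / 90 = -635.54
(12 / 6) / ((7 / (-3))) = -6 / 7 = -0.86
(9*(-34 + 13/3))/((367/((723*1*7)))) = -3681.98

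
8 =8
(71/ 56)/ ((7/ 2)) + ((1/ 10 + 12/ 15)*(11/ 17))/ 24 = 25757/ 66640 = 0.39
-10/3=-3.33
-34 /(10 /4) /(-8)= 17 /10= 1.70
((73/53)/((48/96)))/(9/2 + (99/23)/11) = 6716/11925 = 0.56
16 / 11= 1.45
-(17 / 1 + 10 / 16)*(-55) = 7755 / 8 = 969.38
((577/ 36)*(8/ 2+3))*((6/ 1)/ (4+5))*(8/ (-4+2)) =-8078/ 27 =-299.19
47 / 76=0.62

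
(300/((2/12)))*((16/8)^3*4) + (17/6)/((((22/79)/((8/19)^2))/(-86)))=57444.88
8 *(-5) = -40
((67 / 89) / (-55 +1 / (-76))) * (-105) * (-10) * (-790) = 4223814000 / 372109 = 11351.01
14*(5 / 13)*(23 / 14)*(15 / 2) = 1725 / 26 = 66.35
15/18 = 5/6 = 0.83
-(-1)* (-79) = -79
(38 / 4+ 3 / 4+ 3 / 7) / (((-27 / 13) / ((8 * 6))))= -15548 / 63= -246.79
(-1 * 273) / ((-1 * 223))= 273 / 223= 1.22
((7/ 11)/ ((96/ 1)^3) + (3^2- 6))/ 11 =29196295/ 107053056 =0.27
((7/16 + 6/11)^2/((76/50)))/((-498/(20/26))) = -3741125/3810233856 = -0.00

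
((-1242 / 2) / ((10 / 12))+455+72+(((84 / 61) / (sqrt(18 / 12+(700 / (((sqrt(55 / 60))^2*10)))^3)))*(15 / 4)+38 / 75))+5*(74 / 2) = -2452 / 75+1155*sqrt(26079063846) / 24103377191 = -32.69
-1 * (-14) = 14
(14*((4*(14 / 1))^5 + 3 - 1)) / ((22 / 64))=22429803322.18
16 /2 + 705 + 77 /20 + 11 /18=129143 /180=717.46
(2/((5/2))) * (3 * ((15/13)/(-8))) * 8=-36/13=-2.77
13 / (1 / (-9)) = -117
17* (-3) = -51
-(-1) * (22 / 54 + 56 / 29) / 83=1831 / 64989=0.03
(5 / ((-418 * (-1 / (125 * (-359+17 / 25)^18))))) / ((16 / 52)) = 224208674547621555933840913800566268444307303022164816568310898402689024 / 4866160452365875244140625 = 46075068165624027622989540000000000000000000000.00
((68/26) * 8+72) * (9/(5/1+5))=83.63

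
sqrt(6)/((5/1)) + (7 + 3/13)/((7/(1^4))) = sqrt(6)/5 + 94/91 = 1.52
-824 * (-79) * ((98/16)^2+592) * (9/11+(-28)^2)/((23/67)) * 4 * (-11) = -189621399538723/46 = -4122204337798.33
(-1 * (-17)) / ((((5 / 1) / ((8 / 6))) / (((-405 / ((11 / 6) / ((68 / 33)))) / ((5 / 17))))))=-4244832 / 605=-7016.25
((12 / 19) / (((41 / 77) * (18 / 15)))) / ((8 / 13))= 5005 / 3116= 1.61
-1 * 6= -6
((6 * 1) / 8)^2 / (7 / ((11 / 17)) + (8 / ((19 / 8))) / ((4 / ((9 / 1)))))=1881 / 61520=0.03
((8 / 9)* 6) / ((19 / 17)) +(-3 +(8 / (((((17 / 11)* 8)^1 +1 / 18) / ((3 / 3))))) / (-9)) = 238327 / 140163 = 1.70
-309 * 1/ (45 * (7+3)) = -103/ 150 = -0.69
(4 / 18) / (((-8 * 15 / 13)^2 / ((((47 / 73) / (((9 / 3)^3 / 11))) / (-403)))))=-6721 / 3959344800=-0.00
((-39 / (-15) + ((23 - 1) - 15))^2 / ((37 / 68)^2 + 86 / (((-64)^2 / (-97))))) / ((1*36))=-37879808 / 25754675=-1.47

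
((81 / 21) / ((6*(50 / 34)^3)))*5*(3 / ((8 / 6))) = 2.27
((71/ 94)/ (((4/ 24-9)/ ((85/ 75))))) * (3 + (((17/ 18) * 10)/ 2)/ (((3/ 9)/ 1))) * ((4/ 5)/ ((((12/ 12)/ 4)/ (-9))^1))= 2983704/ 62275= 47.91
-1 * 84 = -84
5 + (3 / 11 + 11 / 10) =701 / 110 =6.37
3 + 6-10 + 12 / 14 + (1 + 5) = 41 / 7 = 5.86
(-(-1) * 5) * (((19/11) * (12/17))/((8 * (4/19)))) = 5415/1496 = 3.62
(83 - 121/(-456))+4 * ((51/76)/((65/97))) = 87.27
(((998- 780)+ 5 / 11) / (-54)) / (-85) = 89 / 1870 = 0.05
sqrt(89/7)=sqrt(623)/7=3.57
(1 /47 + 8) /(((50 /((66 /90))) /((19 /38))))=4147 /70500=0.06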